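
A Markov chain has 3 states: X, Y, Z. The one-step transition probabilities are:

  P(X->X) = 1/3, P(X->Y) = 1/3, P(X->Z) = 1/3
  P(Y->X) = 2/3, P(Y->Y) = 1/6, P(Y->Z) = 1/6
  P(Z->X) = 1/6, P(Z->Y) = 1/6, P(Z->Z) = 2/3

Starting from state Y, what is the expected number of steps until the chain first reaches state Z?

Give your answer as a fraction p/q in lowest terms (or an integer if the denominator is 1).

Answer: 4

Derivation:
Let h_i = expected steps to first reach Z from state i.
Boundary: h_Z = 0.
First-step equations for the other states:
  h_X = 1 + 1/3*h_X + 1/3*h_Y + 1/3*h_Z
  h_Y = 1 + 2/3*h_X + 1/6*h_Y + 1/6*h_Z

Substituting h_Z = 0 and rearranging gives the linear system (I - Q) h = 1:
  [2/3, -1/3] . (h_X, h_Y) = 1
  [-2/3, 5/6] . (h_X, h_Y) = 1

Solving yields:
  h_X = 7/2
  h_Y = 4

Starting state is Y, so the expected hitting time is h_Y = 4.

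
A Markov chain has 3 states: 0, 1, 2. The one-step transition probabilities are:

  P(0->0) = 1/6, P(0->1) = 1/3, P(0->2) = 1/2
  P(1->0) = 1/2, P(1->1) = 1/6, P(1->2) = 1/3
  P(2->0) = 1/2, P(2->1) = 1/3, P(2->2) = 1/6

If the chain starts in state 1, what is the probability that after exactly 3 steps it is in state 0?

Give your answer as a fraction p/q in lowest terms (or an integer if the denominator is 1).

Answer: 7/18

Derivation:
Computing P^3 by repeated multiplication:
P^1 =
  0: [1/6, 1/3, 1/2]
  1: [1/2, 1/6, 1/3]
  2: [1/2, 1/3, 1/6]
P^2 =
  0: [4/9, 5/18, 5/18]
  1: [1/3, 11/36, 13/36]
  2: [1/3, 5/18, 7/18]
P^3 =
  0: [19/54, 31/108, 13/36]
  1: [7/18, 61/216, 71/216]
  2: [7/18, 31/108, 35/108]

(P^3)[1 -> 0] = 7/18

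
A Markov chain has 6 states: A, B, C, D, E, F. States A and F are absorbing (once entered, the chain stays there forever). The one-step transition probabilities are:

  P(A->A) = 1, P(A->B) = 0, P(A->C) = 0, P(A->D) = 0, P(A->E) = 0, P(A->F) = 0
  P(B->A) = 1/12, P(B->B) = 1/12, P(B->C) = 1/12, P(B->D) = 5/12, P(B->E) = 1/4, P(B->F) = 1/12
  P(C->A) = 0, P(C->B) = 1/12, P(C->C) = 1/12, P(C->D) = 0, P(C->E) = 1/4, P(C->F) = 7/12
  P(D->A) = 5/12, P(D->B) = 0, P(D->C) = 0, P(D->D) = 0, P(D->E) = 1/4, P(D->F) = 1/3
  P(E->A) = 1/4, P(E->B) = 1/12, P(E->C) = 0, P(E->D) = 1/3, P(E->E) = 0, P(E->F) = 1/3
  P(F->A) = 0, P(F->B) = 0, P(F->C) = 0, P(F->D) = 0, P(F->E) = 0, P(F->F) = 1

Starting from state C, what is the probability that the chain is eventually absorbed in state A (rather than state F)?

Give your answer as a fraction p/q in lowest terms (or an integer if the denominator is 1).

Answer: 868/5081

Derivation:
Let a_i = P(absorbed in A | start in state i).
Boundary conditions: a_A = 1, a_F = 0.
For each transient state i, a_i = sum_j P(i->j) * a_j:
  a_B = 1/12*a_A + 1/12*a_B + 1/12*a_C + 5/12*a_D + 1/4*a_E + 1/12*a_F
  a_C = 0*a_A + 1/12*a_B + 1/12*a_C + 0*a_D + 1/4*a_E + 7/12*a_F
  a_D = 5/12*a_A + 0*a_B + 0*a_C + 0*a_D + 1/4*a_E + 1/3*a_F
  a_E = 1/4*a_A + 1/12*a_B + 0*a_C + 1/3*a_D + 0*a_E + 1/3*a_F

Substituting a_A = 1 and a_F = 0, rearrange to (I - Q) a = r where r[i] = P(i -> A):
  [11/12, -1/12, -5/12, -1/4] . (a_B, a_C, a_D, a_E) = 1/12
  [-1/12, 11/12, 0, -1/4] . (a_B, a_C, a_D, a_E) = 0
  [0, 0, 1, -1/4] . (a_B, a_C, a_D, a_E) = 5/12
  [-1/12, 0, -1/3, 1] . (a_B, a_C, a_D, a_E) = 1/4

Solving yields:
  a_B = 2421/5081
  a_C = 868/5081
  a_D = 2711/5081
  a_E = 7127/15243

Starting state is C, so the absorption probability is a_C = 868/5081.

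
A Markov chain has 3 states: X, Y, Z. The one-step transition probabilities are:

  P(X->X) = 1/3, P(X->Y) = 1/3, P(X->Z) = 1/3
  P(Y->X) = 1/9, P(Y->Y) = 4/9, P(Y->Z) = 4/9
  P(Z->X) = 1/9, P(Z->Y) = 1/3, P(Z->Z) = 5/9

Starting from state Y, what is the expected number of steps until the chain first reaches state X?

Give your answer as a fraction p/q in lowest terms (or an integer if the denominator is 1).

Let h_i = expected steps to first reach X from state i.
Boundary: h_X = 0.
First-step equations for the other states:
  h_Y = 1 + 1/9*h_X + 4/9*h_Y + 4/9*h_Z
  h_Z = 1 + 1/9*h_X + 1/3*h_Y + 5/9*h_Z

Substituting h_X = 0 and rearranging gives the linear system (I - Q) h = 1:
  [5/9, -4/9] . (h_Y, h_Z) = 1
  [-1/3, 4/9] . (h_Y, h_Z) = 1

Solving yields:
  h_Y = 9
  h_Z = 9

Starting state is Y, so the expected hitting time is h_Y = 9.

Answer: 9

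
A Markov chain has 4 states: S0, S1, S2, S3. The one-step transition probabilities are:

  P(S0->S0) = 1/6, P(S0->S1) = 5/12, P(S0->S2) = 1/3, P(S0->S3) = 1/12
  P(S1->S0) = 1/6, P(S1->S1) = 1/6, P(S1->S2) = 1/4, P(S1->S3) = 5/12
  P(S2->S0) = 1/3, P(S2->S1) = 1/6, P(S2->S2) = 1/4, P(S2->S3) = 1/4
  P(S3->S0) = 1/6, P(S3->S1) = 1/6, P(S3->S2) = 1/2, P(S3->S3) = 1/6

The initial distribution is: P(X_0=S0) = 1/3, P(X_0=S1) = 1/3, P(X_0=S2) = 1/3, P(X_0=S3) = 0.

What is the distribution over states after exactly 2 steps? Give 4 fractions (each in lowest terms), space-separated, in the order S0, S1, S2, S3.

Answer: 23/108 2/9 143/432 101/432

Derivation:
Propagating the distribution step by step (d_{t+1} = d_t * P):
d_0 = (S0=1/3, S1=1/3, S2=1/3, S3=0)
  d_1[S0] = 1/3*1/6 + 1/3*1/6 + 1/3*1/3 + 0*1/6 = 2/9
  d_1[S1] = 1/3*5/12 + 1/3*1/6 + 1/3*1/6 + 0*1/6 = 1/4
  d_1[S2] = 1/3*1/3 + 1/3*1/4 + 1/3*1/4 + 0*1/2 = 5/18
  d_1[S3] = 1/3*1/12 + 1/3*5/12 + 1/3*1/4 + 0*1/6 = 1/4
d_1 = (S0=2/9, S1=1/4, S2=5/18, S3=1/4)
  d_2[S0] = 2/9*1/6 + 1/4*1/6 + 5/18*1/3 + 1/4*1/6 = 23/108
  d_2[S1] = 2/9*5/12 + 1/4*1/6 + 5/18*1/6 + 1/4*1/6 = 2/9
  d_2[S2] = 2/9*1/3 + 1/4*1/4 + 5/18*1/4 + 1/4*1/2 = 143/432
  d_2[S3] = 2/9*1/12 + 1/4*5/12 + 5/18*1/4 + 1/4*1/6 = 101/432
d_2 = (S0=23/108, S1=2/9, S2=143/432, S3=101/432)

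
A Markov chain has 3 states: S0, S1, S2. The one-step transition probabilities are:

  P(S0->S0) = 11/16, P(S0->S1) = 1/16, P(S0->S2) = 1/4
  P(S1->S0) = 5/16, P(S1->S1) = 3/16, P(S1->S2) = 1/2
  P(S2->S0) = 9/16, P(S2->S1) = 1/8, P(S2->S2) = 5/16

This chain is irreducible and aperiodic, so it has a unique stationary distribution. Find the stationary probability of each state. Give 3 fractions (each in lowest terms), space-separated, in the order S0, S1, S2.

The stationary distribution satisfies pi = pi * P, i.e.:
  pi_S0 = 11/16*pi_S0 + 5/16*pi_S1 + 9/16*pi_S2
  pi_S1 = 1/16*pi_S0 + 3/16*pi_S1 + 1/8*pi_S2
  pi_S2 = 1/4*pi_S0 + 1/2*pi_S1 + 5/16*pi_S2
with normalization: pi_S0 + pi_S1 + pi_S2 = 1.

Using the first 2 balance equations plus normalization, the linear system A*pi = b is:
  [-5/16, 5/16, 9/16] . pi = 0
  [1/16, -13/16, 1/8] . pi = 0
  [1, 1, 1] . pi = 1

Solving yields:
  pi_S0 = 127/206
  pi_S1 = 19/206
  pi_S2 = 30/103

Verification (pi * P):
  127/206*11/16 + 19/206*5/16 + 30/103*9/16 = 127/206 = pi_S0  (ok)
  127/206*1/16 + 19/206*3/16 + 30/103*1/8 = 19/206 = pi_S1  (ok)
  127/206*1/4 + 19/206*1/2 + 30/103*5/16 = 30/103 = pi_S2  (ok)

Answer: 127/206 19/206 30/103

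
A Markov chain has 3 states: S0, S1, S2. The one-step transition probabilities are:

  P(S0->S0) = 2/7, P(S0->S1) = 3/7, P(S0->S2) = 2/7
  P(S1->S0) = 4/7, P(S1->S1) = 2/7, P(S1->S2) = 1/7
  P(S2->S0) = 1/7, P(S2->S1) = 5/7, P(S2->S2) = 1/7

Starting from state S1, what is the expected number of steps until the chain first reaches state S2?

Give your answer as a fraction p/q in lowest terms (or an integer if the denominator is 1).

Let h_i = expected steps to first reach S2 from state i.
Boundary: h_S2 = 0.
First-step equations for the other states:
  h_S0 = 1 + 2/7*h_S0 + 3/7*h_S1 + 2/7*h_S2
  h_S1 = 1 + 4/7*h_S0 + 2/7*h_S1 + 1/7*h_S2

Substituting h_S2 = 0 and rearranging gives the linear system (I - Q) h = 1:
  [5/7, -3/7] . (h_S0, h_S1) = 1
  [-4/7, 5/7] . (h_S0, h_S1) = 1

Solving yields:
  h_S0 = 56/13
  h_S1 = 63/13

Starting state is S1, so the expected hitting time is h_S1 = 63/13.

Answer: 63/13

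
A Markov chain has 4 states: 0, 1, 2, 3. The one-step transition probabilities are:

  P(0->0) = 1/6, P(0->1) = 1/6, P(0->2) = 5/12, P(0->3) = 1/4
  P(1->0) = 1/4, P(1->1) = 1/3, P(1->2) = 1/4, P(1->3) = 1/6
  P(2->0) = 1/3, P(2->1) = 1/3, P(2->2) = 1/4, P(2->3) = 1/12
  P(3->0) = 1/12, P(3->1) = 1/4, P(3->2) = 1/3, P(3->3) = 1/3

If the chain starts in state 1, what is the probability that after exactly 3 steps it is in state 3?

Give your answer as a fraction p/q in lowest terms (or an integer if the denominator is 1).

Answer: 83/432

Derivation:
Computing P^3 by repeated multiplication:
P^1 =
  0: [1/6, 1/6, 5/12, 1/4]
  1: [1/4, 1/3, 1/4, 1/6]
  2: [1/3, 1/3, 1/4, 1/12]
  3: [1/12, 1/4, 1/3, 1/3]
P^2 =
  0: [11/48, 41/144, 43/144, 3/16]
  1: [2/9, 5/18, 11/36, 7/36]
  2: [11/48, 13/48, 5/16, 3/16]
  3: [31/144, 7/24, 7/24, 29/144]
P^3 =
  0: [97/432, 161/576, 175/576, 83/432]
  1: [97/432, 121/432, 131/432, 83/432]
  2: [65/288, 161/576, 175/576, 55/288]
  3: [385/1728, 485/1728, 523/1728, 335/1728]

(P^3)[1 -> 3] = 83/432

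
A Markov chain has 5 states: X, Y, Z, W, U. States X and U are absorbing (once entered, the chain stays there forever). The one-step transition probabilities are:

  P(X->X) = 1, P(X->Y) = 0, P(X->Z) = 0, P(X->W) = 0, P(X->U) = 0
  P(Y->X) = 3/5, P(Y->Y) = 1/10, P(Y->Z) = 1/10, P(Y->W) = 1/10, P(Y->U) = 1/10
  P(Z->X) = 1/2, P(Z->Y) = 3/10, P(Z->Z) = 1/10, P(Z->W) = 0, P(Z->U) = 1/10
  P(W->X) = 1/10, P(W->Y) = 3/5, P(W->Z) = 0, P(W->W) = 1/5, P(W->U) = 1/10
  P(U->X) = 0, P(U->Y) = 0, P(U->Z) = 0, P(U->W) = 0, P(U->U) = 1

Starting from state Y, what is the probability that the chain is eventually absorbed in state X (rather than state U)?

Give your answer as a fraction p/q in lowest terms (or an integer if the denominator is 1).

Let a_i = P(absorbed in X | start in state i).
Boundary conditions: a_X = 1, a_U = 0.
For each transient state i, a_i = sum_j P(i->j) * a_j:
  a_Y = 3/5*a_X + 1/10*a_Y + 1/10*a_Z + 1/10*a_W + 1/10*a_U
  a_Z = 1/2*a_X + 3/10*a_Y + 1/10*a_Z + 0*a_W + 1/10*a_U
  a_W = 1/10*a_X + 3/5*a_Y + 0*a_Z + 1/5*a_W + 1/10*a_U

Substituting a_X = 1 and a_U = 0, rearrange to (I - Q) a = r where r[i] = P(i -> X):
  [9/10, -1/10, -1/10] . (a_Y, a_Z, a_W) = 3/5
  [-3/10, 9/10, 0] . (a_Y, a_Z, a_W) = 1/2
  [-3/5, 0, 4/5] . (a_Y, a_Z, a_W) = 1/10

Solving yields:
  a_Y = 481/570
  a_Z = 159/190
  a_W = 72/95

Starting state is Y, so the absorption probability is a_Y = 481/570.

Answer: 481/570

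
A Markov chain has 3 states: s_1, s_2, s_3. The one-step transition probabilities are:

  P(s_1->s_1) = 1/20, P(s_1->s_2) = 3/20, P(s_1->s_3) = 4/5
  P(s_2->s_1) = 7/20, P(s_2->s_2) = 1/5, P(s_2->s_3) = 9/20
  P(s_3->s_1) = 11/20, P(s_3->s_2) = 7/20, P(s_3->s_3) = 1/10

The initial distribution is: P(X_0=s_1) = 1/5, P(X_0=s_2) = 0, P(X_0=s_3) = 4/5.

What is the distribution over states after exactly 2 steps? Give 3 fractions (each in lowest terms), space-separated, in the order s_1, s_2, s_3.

Propagating the distribution step by step (d_{t+1} = d_t * P):
d_0 = (s_1=1/5, s_2=0, s_3=4/5)
  d_1[s_1] = 1/5*1/20 + 0*7/20 + 4/5*11/20 = 9/20
  d_1[s_2] = 1/5*3/20 + 0*1/5 + 4/5*7/20 = 31/100
  d_1[s_3] = 1/5*4/5 + 0*9/20 + 4/5*1/10 = 6/25
d_1 = (s_1=9/20, s_2=31/100, s_3=6/25)
  d_2[s_1] = 9/20*1/20 + 31/100*7/20 + 6/25*11/20 = 263/1000
  d_2[s_2] = 9/20*3/20 + 31/100*1/5 + 6/25*7/20 = 427/2000
  d_2[s_3] = 9/20*4/5 + 31/100*9/20 + 6/25*1/10 = 1047/2000
d_2 = (s_1=263/1000, s_2=427/2000, s_3=1047/2000)

Answer: 263/1000 427/2000 1047/2000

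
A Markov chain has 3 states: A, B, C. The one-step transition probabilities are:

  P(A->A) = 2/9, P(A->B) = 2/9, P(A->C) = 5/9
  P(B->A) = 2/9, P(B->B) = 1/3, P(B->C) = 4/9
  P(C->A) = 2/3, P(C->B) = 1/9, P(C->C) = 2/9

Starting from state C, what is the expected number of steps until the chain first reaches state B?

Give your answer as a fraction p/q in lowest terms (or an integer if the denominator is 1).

Let h_i = expected steps to first reach B from state i.
Boundary: h_B = 0.
First-step equations for the other states:
  h_A = 1 + 2/9*h_A + 2/9*h_B + 5/9*h_C
  h_C = 1 + 2/3*h_A + 1/9*h_B + 2/9*h_C

Substituting h_B = 0 and rearranging gives the linear system (I - Q) h = 1:
  [7/9, -5/9] . (h_A, h_C) = 1
  [-2/3, 7/9] . (h_A, h_C) = 1

Solving yields:
  h_A = 108/19
  h_C = 117/19

Starting state is C, so the expected hitting time is h_C = 117/19.

Answer: 117/19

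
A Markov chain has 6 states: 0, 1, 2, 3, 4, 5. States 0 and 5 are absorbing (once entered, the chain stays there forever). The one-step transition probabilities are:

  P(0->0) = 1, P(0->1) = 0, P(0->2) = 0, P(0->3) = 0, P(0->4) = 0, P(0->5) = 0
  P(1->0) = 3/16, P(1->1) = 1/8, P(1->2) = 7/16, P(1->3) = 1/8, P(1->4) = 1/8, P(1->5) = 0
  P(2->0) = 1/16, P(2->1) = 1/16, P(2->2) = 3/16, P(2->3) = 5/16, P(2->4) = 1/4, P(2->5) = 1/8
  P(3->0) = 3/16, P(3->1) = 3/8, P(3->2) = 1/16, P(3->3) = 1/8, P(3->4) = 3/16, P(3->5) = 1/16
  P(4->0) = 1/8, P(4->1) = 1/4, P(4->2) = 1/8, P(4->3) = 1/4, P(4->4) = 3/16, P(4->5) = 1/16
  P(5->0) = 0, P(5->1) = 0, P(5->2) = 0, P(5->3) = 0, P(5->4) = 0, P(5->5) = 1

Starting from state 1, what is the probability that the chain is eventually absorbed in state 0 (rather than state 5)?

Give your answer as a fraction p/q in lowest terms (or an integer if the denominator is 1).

Let a_i = P(absorbed in 0 | start in state i).
Boundary conditions: a_0 = 1, a_5 = 0.
For each transient state i, a_i = sum_j P(i->j) * a_j:
  a_1 = 3/16*a_0 + 1/8*a_1 + 7/16*a_2 + 1/8*a_3 + 1/8*a_4 + 0*a_5
  a_2 = 1/16*a_0 + 1/16*a_1 + 3/16*a_2 + 5/16*a_3 + 1/4*a_4 + 1/8*a_5
  a_3 = 3/16*a_0 + 3/8*a_1 + 1/16*a_2 + 1/8*a_3 + 3/16*a_4 + 1/16*a_5
  a_4 = 1/8*a_0 + 1/4*a_1 + 1/8*a_2 + 1/4*a_3 + 3/16*a_4 + 1/16*a_5

Substituting a_0 = 1 and a_5 = 0, rearrange to (I - Q) a = r where r[i] = P(i -> 0):
  [7/8, -7/16, -1/8, -1/8] . (a_1, a_2, a_3, a_4) = 3/16
  [-1/16, 13/16, -5/16, -1/4] . (a_1, a_2, a_3, a_4) = 1/16
  [-3/8, -1/16, 7/8, -3/16] . (a_1, a_2, a_3, a_4) = 3/16
  [-1/4, -1/8, -1/4, 13/16] . (a_1, a_2, a_3, a_4) = 1/8

Solving yields:
  a_1 = 6083/8350
  a_2 = 521/835
  a_3 = 6013/8350
  a_4 = 2904/4175

Starting state is 1, so the absorption probability is a_1 = 6083/8350.

Answer: 6083/8350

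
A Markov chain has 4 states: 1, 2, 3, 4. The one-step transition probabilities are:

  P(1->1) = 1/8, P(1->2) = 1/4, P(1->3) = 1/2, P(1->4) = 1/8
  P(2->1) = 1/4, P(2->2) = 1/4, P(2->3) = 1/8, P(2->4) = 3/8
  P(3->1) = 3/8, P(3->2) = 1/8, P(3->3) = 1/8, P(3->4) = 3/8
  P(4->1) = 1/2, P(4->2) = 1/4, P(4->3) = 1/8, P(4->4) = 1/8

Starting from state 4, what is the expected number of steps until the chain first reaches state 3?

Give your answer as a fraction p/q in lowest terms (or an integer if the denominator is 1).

Answer: 176/43

Derivation:
Let h_i = expected steps to first reach 3 from state i.
Boundary: h_3 = 0.
First-step equations for the other states:
  h_1 = 1 + 1/8*h_1 + 1/4*h_2 + 1/2*h_3 + 1/8*h_4
  h_2 = 1 + 1/4*h_1 + 1/4*h_2 + 1/8*h_3 + 3/8*h_4
  h_4 = 1 + 1/2*h_1 + 1/4*h_2 + 1/8*h_3 + 1/8*h_4

Substituting h_3 = 0 and rearranging gives the linear system (I - Q) h = 1:
  [7/8, -1/4, -1/8] . (h_1, h_2, h_4) = 1
  [-1/4, 3/4, -3/8] . (h_1, h_2, h_4) = 1
  [-1/2, -1/4, 7/8] . (h_1, h_2, h_4) = 1

Solving yields:
  h_1 = 128/43
  h_2 = 188/43
  h_4 = 176/43

Starting state is 4, so the expected hitting time is h_4 = 176/43.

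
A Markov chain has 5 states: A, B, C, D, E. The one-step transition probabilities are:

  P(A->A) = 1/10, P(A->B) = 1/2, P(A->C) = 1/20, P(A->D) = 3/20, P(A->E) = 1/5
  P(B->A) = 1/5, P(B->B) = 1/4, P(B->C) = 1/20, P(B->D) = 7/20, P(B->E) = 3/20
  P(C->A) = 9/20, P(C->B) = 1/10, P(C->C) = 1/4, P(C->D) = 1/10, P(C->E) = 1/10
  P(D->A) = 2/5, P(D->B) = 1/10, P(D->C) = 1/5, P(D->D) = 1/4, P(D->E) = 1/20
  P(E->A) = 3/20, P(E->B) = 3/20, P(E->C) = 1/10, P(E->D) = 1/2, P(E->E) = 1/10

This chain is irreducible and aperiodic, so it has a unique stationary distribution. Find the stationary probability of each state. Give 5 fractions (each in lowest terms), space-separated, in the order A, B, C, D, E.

Answer: 802/3195 2071/8520 43/360 149/568 3173/25560

Derivation:
The stationary distribution satisfies pi = pi * P, i.e.:
  pi_A = 1/10*pi_A + 1/5*pi_B + 9/20*pi_C + 2/5*pi_D + 3/20*pi_E
  pi_B = 1/2*pi_A + 1/4*pi_B + 1/10*pi_C + 1/10*pi_D + 3/20*pi_E
  pi_C = 1/20*pi_A + 1/20*pi_B + 1/4*pi_C + 1/5*pi_D + 1/10*pi_E
  pi_D = 3/20*pi_A + 7/20*pi_B + 1/10*pi_C + 1/4*pi_D + 1/2*pi_E
  pi_E = 1/5*pi_A + 3/20*pi_B + 1/10*pi_C + 1/20*pi_D + 1/10*pi_E
with normalization: pi_A + pi_B + pi_C + pi_D + pi_E = 1.

Using the first 4 balance equations plus normalization, the linear system A*pi = b is:
  [-9/10, 1/5, 9/20, 2/5, 3/20] . pi = 0
  [1/2, -3/4, 1/10, 1/10, 3/20] . pi = 0
  [1/20, 1/20, -3/4, 1/5, 1/10] . pi = 0
  [3/20, 7/20, 1/10, -3/4, 1/2] . pi = 0
  [1, 1, 1, 1, 1] . pi = 1

Solving yields:
  pi_A = 802/3195
  pi_B = 2071/8520
  pi_C = 43/360
  pi_D = 149/568
  pi_E = 3173/25560

Verification (pi * P):
  802/3195*1/10 + 2071/8520*1/5 + 43/360*9/20 + 149/568*2/5 + 3173/25560*3/20 = 802/3195 = pi_A  (ok)
  802/3195*1/2 + 2071/8520*1/4 + 43/360*1/10 + 149/568*1/10 + 3173/25560*3/20 = 2071/8520 = pi_B  (ok)
  802/3195*1/20 + 2071/8520*1/20 + 43/360*1/4 + 149/568*1/5 + 3173/25560*1/10 = 43/360 = pi_C  (ok)
  802/3195*3/20 + 2071/8520*7/20 + 43/360*1/10 + 149/568*1/4 + 3173/25560*1/2 = 149/568 = pi_D  (ok)
  802/3195*1/5 + 2071/8520*3/20 + 43/360*1/10 + 149/568*1/20 + 3173/25560*1/10 = 3173/25560 = pi_E  (ok)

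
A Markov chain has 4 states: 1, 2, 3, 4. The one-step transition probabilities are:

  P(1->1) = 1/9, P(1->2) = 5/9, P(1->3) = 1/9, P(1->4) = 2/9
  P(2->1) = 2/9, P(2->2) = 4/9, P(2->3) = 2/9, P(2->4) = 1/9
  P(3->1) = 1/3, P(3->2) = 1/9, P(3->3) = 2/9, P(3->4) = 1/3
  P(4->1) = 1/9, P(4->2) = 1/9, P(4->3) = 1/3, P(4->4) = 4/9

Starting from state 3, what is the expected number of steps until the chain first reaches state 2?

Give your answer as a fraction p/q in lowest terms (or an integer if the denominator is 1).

Let h_i = expected steps to first reach 2 from state i.
Boundary: h_2 = 0.
First-step equations for the other states:
  h_1 = 1 + 1/9*h_1 + 5/9*h_2 + 1/9*h_3 + 2/9*h_4
  h_3 = 1 + 1/3*h_1 + 1/9*h_2 + 2/9*h_3 + 1/3*h_4
  h_4 = 1 + 1/9*h_1 + 1/9*h_2 + 1/3*h_3 + 4/9*h_4

Substituting h_2 = 0 and rearranging gives the linear system (I - Q) h = 1:
  [8/9, -1/9, -2/9] . (h_1, h_3, h_4) = 1
  [-1/3, 7/9, -1/3] . (h_1, h_3, h_4) = 1
  [-1/9, -1/3, 5/9] . (h_1, h_3, h_4) = 1

Solving yields:
  h_1 = 243/79
  h_3 = 387/79
  h_4 = 423/79

Starting state is 3, so the expected hitting time is h_3 = 387/79.

Answer: 387/79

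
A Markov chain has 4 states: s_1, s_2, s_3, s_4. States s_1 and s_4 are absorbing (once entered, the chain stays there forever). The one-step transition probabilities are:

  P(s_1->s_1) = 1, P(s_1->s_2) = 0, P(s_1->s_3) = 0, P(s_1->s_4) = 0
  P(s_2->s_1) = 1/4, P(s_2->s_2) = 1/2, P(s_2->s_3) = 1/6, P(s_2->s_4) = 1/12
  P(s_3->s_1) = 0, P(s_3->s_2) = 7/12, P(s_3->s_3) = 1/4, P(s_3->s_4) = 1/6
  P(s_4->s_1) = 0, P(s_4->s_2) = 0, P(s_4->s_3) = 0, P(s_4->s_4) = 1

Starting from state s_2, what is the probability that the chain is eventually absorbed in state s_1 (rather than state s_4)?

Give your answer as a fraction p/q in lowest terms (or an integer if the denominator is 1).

Let a_i = P(absorbed in s_1 | start in state i).
Boundary conditions: a_s_1 = 1, a_s_4 = 0.
For each transient state i, a_i = sum_j P(i->j) * a_j:
  a_s_2 = 1/4*a_s_1 + 1/2*a_s_2 + 1/6*a_s_3 + 1/12*a_s_4
  a_s_3 = 0*a_s_1 + 7/12*a_s_2 + 1/4*a_s_3 + 1/6*a_s_4

Substituting a_s_1 = 1 and a_s_4 = 0, rearrange to (I - Q) a = r where r[i] = P(i -> s_1):
  [1/2, -1/6] . (a_s_2, a_s_3) = 1/4
  [-7/12, 3/4] . (a_s_2, a_s_3) = 0

Solving yields:
  a_s_2 = 27/40
  a_s_3 = 21/40

Starting state is s_2, so the absorption probability is a_s_2 = 27/40.

Answer: 27/40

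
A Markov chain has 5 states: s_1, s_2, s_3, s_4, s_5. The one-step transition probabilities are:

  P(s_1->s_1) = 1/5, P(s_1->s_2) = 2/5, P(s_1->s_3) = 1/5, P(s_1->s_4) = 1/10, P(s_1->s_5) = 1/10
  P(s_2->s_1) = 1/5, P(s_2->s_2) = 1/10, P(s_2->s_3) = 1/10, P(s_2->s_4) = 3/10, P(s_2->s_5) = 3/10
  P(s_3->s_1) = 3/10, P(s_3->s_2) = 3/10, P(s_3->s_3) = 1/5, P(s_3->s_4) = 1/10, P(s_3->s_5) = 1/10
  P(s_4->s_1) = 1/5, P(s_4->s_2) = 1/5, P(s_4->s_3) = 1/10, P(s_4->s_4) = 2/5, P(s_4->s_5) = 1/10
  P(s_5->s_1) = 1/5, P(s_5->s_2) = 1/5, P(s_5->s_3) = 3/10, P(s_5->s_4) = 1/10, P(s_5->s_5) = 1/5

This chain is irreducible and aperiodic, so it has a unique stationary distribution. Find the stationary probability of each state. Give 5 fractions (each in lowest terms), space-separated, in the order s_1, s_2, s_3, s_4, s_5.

The stationary distribution satisfies pi = pi * P, i.e.:
  pi_s_1 = 1/5*pi_s_1 + 1/5*pi_s_2 + 3/10*pi_s_3 + 1/5*pi_s_4 + 1/5*pi_s_5
  pi_s_2 = 2/5*pi_s_1 + 1/10*pi_s_2 + 3/10*pi_s_3 + 1/5*pi_s_4 + 1/5*pi_s_5
  pi_s_3 = 1/5*pi_s_1 + 1/10*pi_s_2 + 1/5*pi_s_3 + 1/10*pi_s_4 + 3/10*pi_s_5
  pi_s_4 = 1/10*pi_s_1 + 3/10*pi_s_2 + 1/10*pi_s_3 + 2/5*pi_s_4 + 1/10*pi_s_5
  pi_s_5 = 1/10*pi_s_1 + 3/10*pi_s_2 + 1/10*pi_s_3 + 1/10*pi_s_4 + 1/5*pi_s_5
with normalization: pi_s_1 + pi_s_2 + pi_s_3 + pi_s_4 + pi_s_5 = 1.

Using the first 4 balance equations plus normalization, the linear system A*pi = b is:
  [-4/5, 1/5, 3/10, 1/5, 1/5] . pi = 0
  [2/5, -9/10, 3/10, 1/5, 1/5] . pi = 0
  [1/5, 1/10, -4/5, 1/10, 3/10] . pi = 0
  [1/10, 3/10, 1/10, -3/5, 1/10] . pi = 0
  [1, 1, 1, 1, 1] . pi = 1

Solving yields:
  pi_s_1 = 1903/8763
  pi_s_2 = 692/2921
  pi_s_3 = 1504/8763
  pi_s_4 = 615/2921
  pi_s_5 = 1435/8763

Verification (pi * P):
  1903/8763*1/5 + 692/2921*1/5 + 1504/8763*3/10 + 615/2921*1/5 + 1435/8763*1/5 = 1903/8763 = pi_s_1  (ok)
  1903/8763*2/5 + 692/2921*1/10 + 1504/8763*3/10 + 615/2921*1/5 + 1435/8763*1/5 = 692/2921 = pi_s_2  (ok)
  1903/8763*1/5 + 692/2921*1/10 + 1504/8763*1/5 + 615/2921*1/10 + 1435/8763*3/10 = 1504/8763 = pi_s_3  (ok)
  1903/8763*1/10 + 692/2921*3/10 + 1504/8763*1/10 + 615/2921*2/5 + 1435/8763*1/10 = 615/2921 = pi_s_4  (ok)
  1903/8763*1/10 + 692/2921*3/10 + 1504/8763*1/10 + 615/2921*1/10 + 1435/8763*1/5 = 1435/8763 = pi_s_5  (ok)

Answer: 1903/8763 692/2921 1504/8763 615/2921 1435/8763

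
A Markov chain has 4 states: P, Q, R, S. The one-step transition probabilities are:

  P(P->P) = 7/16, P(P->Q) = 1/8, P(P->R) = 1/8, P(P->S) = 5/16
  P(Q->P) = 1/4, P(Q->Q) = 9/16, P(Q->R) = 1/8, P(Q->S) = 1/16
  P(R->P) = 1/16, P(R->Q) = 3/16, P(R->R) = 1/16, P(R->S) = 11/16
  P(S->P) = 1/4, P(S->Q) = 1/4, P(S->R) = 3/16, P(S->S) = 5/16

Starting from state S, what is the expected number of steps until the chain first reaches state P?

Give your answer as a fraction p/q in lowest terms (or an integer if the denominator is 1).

Answer: 3152/701

Derivation:
Let h_i = expected steps to first reach P from state i.
Boundary: h_P = 0.
First-step equations for the other states:
  h_Q = 1 + 1/4*h_P + 9/16*h_Q + 1/8*h_R + 1/16*h_S
  h_R = 1 + 1/16*h_P + 3/16*h_Q + 1/16*h_R + 11/16*h_S
  h_S = 1 + 1/4*h_P + 1/4*h_Q + 3/16*h_R + 5/16*h_S

Substituting h_P = 0 and rearranging gives the linear system (I - Q) h = 1:
  [7/16, -1/8, -1/16] . (h_Q, h_R, h_S) = 1
  [-3/16, 15/16, -11/16] . (h_Q, h_R, h_S) = 1
  [-1/4, -3/16, 11/16] . (h_Q, h_R, h_S) = 1

Solving yields:
  h_Q = 3104/701
  h_R = 3680/701
  h_S = 3152/701

Starting state is S, so the expected hitting time is h_S = 3152/701.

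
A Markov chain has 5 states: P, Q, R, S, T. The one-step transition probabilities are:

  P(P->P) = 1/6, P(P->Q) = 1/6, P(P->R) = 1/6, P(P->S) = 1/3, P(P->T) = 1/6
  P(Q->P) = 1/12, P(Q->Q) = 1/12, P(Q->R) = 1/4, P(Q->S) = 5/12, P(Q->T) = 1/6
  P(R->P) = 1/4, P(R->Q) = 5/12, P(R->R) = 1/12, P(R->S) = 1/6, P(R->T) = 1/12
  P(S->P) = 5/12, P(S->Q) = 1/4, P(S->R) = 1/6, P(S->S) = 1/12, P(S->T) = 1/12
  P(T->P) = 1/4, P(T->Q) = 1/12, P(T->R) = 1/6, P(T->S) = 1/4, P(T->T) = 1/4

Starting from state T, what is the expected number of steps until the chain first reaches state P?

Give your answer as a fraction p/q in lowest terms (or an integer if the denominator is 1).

Answer: 2078/537

Derivation:
Let h_i = expected steps to first reach P from state i.
Boundary: h_P = 0.
First-step equations for the other states:
  h_Q = 1 + 1/12*h_P + 1/12*h_Q + 1/4*h_R + 5/12*h_S + 1/6*h_T
  h_R = 1 + 1/4*h_P + 5/12*h_Q + 1/12*h_R + 1/6*h_S + 1/12*h_T
  h_S = 1 + 5/12*h_P + 1/4*h_Q + 1/6*h_R + 1/12*h_S + 1/12*h_T
  h_T = 1 + 1/4*h_P + 1/12*h_Q + 1/6*h_R + 1/4*h_S + 1/4*h_T

Substituting h_P = 0 and rearranging gives the linear system (I - Q) h = 1:
  [11/12, -1/4, -5/12, -1/6] . (h_Q, h_R, h_S, h_T) = 1
  [-5/12, 11/12, -1/6, -1/12] . (h_Q, h_R, h_S, h_T) = 1
  [-1/4, -1/6, 11/12, -1/12] . (h_Q, h_R, h_S, h_T) = 1
  [-1/12, -1/6, -1/4, 3/4] . (h_Q, h_R, h_S, h_T) = 1

Solving yields:
  h_Q = 2392/537
  h_R = 2194/537
  h_S = 1826/537
  h_T = 2078/537

Starting state is T, so the expected hitting time is h_T = 2078/537.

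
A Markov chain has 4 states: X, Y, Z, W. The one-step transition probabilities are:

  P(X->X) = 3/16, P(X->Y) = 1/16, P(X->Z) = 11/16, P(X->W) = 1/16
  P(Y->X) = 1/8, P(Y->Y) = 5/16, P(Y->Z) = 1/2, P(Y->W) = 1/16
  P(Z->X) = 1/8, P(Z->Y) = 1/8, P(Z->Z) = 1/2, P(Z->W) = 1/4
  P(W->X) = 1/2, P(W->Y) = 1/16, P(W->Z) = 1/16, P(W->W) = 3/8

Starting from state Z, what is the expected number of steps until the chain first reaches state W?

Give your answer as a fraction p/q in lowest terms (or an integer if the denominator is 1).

Answer: 520/103

Derivation:
Let h_i = expected steps to first reach W from state i.
Boundary: h_W = 0.
First-step equations for the other states:
  h_X = 1 + 3/16*h_X + 1/16*h_Y + 11/16*h_Z + 1/16*h_W
  h_Y = 1 + 1/8*h_X + 5/16*h_Y + 1/2*h_Z + 1/16*h_W
  h_Z = 1 + 1/8*h_X + 1/8*h_Y + 1/2*h_Z + 1/4*h_W

Substituting h_W = 0 and rearranging gives the linear system (I - Q) h = 1:
  [13/16, -1/16, -11/16] . (h_X, h_Y, h_Z) = 1
  [-1/8, 11/16, -1/2] . (h_X, h_Y, h_Z) = 1
  [-1/8, -1/8, 1/2] . (h_X, h_Y, h_Z) = 1

Solving yields:
  h_X = 616/103
  h_Y = 640/103
  h_Z = 520/103

Starting state is Z, so the expected hitting time is h_Z = 520/103.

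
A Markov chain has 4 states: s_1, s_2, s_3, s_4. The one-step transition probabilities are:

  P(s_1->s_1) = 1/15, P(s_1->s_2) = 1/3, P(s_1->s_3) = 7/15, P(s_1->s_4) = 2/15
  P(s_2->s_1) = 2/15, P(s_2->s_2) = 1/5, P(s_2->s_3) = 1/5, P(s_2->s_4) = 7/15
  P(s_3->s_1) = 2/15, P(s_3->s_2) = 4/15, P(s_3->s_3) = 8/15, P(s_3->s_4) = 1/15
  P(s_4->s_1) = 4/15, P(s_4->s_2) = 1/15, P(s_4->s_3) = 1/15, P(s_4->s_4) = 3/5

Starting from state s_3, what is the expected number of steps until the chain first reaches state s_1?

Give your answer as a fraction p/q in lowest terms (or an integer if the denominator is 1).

Answer: 195/34

Derivation:
Let h_i = expected steps to first reach s_1 from state i.
Boundary: h_s_1 = 0.
First-step equations for the other states:
  h_s_2 = 1 + 2/15*h_s_1 + 1/5*h_s_2 + 1/5*h_s_3 + 7/15*h_s_4
  h_s_3 = 1 + 2/15*h_s_1 + 4/15*h_s_2 + 8/15*h_s_3 + 1/15*h_s_4
  h_s_4 = 1 + 4/15*h_s_1 + 1/15*h_s_2 + 1/15*h_s_3 + 3/5*h_s_4

Substituting h_s_1 = 0 and rearranging gives the linear system (I - Q) h = 1:
  [4/5, -1/5, -7/15] . (h_s_2, h_s_3, h_s_4) = 1
  [-4/15, 7/15, -1/15] . (h_s_2, h_s_3, h_s_4) = 1
  [-1/15, -1/15, 2/5] . (h_s_2, h_s_3, h_s_4) = 1

Solving yields:
  h_s_2 = 177/34
  h_s_3 = 195/34
  h_s_4 = 147/34

Starting state is s_3, so the expected hitting time is h_s_3 = 195/34.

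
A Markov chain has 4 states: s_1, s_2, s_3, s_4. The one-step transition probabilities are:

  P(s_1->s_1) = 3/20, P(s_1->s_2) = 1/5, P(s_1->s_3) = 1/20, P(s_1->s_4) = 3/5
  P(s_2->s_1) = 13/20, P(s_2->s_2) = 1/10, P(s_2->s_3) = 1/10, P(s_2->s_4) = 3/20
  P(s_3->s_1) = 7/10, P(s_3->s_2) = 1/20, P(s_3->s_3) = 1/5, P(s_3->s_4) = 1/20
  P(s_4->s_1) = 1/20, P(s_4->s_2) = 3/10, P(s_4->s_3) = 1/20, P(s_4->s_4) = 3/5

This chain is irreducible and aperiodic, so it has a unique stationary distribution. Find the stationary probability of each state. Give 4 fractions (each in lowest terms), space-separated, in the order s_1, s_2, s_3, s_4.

Answer: 1/4 3/14 1/14 13/28

Derivation:
The stationary distribution satisfies pi = pi * P, i.e.:
  pi_s_1 = 3/20*pi_s_1 + 13/20*pi_s_2 + 7/10*pi_s_3 + 1/20*pi_s_4
  pi_s_2 = 1/5*pi_s_1 + 1/10*pi_s_2 + 1/20*pi_s_3 + 3/10*pi_s_4
  pi_s_3 = 1/20*pi_s_1 + 1/10*pi_s_2 + 1/5*pi_s_3 + 1/20*pi_s_4
  pi_s_4 = 3/5*pi_s_1 + 3/20*pi_s_2 + 1/20*pi_s_3 + 3/5*pi_s_4
with normalization: pi_s_1 + pi_s_2 + pi_s_3 + pi_s_4 = 1.

Using the first 3 balance equations plus normalization, the linear system A*pi = b is:
  [-17/20, 13/20, 7/10, 1/20] . pi = 0
  [1/5, -9/10, 1/20, 3/10] . pi = 0
  [1/20, 1/10, -4/5, 1/20] . pi = 0
  [1, 1, 1, 1] . pi = 1

Solving yields:
  pi_s_1 = 1/4
  pi_s_2 = 3/14
  pi_s_3 = 1/14
  pi_s_4 = 13/28

Verification (pi * P):
  1/4*3/20 + 3/14*13/20 + 1/14*7/10 + 13/28*1/20 = 1/4 = pi_s_1  (ok)
  1/4*1/5 + 3/14*1/10 + 1/14*1/20 + 13/28*3/10 = 3/14 = pi_s_2  (ok)
  1/4*1/20 + 3/14*1/10 + 1/14*1/5 + 13/28*1/20 = 1/14 = pi_s_3  (ok)
  1/4*3/5 + 3/14*3/20 + 1/14*1/20 + 13/28*3/5 = 13/28 = pi_s_4  (ok)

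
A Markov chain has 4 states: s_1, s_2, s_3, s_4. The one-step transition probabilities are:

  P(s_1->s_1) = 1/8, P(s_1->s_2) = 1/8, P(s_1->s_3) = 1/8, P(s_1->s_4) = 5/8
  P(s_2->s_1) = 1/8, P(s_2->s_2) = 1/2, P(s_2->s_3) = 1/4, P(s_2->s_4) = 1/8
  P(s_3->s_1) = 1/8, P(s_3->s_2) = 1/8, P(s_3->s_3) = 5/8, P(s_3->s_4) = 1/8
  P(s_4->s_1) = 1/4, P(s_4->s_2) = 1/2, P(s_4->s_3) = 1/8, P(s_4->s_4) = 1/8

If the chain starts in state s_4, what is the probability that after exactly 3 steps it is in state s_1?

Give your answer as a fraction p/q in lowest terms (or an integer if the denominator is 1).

Answer: 5/32

Derivation:
Computing P^3 by repeated multiplication:
P^1 =
  s_1: [1/8, 1/8, 1/8, 5/8]
  s_2: [1/8, 1/2, 1/4, 1/8]
  s_3: [1/8, 1/8, 5/8, 1/8]
  s_4: [1/4, 1/2, 1/8, 1/8]
P^2 =
  s_1: [13/64, 13/32, 13/64, 3/16]
  s_2: [9/64, 23/64, 5/16, 3/16]
  s_3: [9/64, 7/32, 29/64, 3/16]
  s_4: [9/64, 23/64, 1/4, 1/4]
P^3 =
  s_1: [19/128, 89/256, 71/256, 29/128]
  s_2: [19/128, 169/512, 167/512, 25/128]
  s_3: [19/128, 71/256, 97/256, 25/128]
  s_4: [5/32, 181/512, 151/512, 25/128]

(P^3)[s_4 -> s_1] = 5/32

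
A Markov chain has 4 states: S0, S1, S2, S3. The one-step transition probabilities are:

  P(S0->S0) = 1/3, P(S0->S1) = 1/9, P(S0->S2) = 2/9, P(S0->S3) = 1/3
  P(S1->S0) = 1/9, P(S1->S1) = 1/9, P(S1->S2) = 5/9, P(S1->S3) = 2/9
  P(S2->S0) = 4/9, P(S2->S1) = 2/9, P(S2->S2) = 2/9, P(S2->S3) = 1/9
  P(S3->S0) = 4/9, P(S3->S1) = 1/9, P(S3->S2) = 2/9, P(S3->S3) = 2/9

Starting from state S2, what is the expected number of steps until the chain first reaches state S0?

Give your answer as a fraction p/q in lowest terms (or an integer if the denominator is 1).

Let h_i = expected steps to first reach S0 from state i.
Boundary: h_S0 = 0.
First-step equations for the other states:
  h_S1 = 1 + 1/9*h_S0 + 1/9*h_S1 + 5/9*h_S2 + 2/9*h_S3
  h_S2 = 1 + 4/9*h_S0 + 2/9*h_S1 + 2/9*h_S2 + 1/9*h_S3
  h_S3 = 1 + 4/9*h_S0 + 1/9*h_S1 + 2/9*h_S2 + 2/9*h_S3

Substituting h_S0 = 0 and rearranging gives the linear system (I - Q) h = 1:
  [8/9, -5/9, -2/9] . (h_S1, h_S2, h_S3) = 1
  [-2/9, 7/9, -1/9] . (h_S1, h_S2, h_S3) = 1
  [-1/9, -2/9, 7/9] . (h_S1, h_S2, h_S3) = 1

Solving yields:
  h_S1 = 105/31
  h_S2 = 81/31
  h_S3 = 78/31

Starting state is S2, so the expected hitting time is h_S2 = 81/31.

Answer: 81/31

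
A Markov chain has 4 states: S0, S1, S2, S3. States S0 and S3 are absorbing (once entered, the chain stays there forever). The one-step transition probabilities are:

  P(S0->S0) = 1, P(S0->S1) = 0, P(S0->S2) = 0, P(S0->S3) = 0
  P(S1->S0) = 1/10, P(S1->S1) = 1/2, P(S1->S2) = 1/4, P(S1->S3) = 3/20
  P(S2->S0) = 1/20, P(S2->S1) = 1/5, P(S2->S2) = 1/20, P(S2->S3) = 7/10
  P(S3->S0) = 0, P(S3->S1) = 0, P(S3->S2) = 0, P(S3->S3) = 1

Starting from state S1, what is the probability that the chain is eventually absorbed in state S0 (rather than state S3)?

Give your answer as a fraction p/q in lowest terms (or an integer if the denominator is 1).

Answer: 43/170

Derivation:
Let a_i = P(absorbed in S0 | start in state i).
Boundary conditions: a_S0 = 1, a_S3 = 0.
For each transient state i, a_i = sum_j P(i->j) * a_j:
  a_S1 = 1/10*a_S0 + 1/2*a_S1 + 1/4*a_S2 + 3/20*a_S3
  a_S2 = 1/20*a_S0 + 1/5*a_S1 + 1/20*a_S2 + 7/10*a_S3

Substituting a_S0 = 1 and a_S3 = 0, rearrange to (I - Q) a = r where r[i] = P(i -> S0):
  [1/2, -1/4] . (a_S1, a_S2) = 1/10
  [-1/5, 19/20] . (a_S1, a_S2) = 1/20

Solving yields:
  a_S1 = 43/170
  a_S2 = 9/85

Starting state is S1, so the absorption probability is a_S1 = 43/170.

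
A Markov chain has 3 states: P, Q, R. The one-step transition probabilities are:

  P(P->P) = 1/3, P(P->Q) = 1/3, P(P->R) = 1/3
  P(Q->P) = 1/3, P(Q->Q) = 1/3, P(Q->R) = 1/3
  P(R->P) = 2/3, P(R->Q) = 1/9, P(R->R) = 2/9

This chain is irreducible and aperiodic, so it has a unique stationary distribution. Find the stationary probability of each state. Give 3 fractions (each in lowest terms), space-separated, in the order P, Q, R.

The stationary distribution satisfies pi = pi * P, i.e.:
  pi_P = 1/3*pi_P + 1/3*pi_Q + 2/3*pi_R
  pi_Q = 1/3*pi_P + 1/3*pi_Q + 1/9*pi_R
  pi_R = 1/3*pi_P + 1/3*pi_Q + 2/9*pi_R
with normalization: pi_P + pi_Q + pi_R = 1.

Using the first 2 balance equations plus normalization, the linear system A*pi = b is:
  [-2/3, 1/3, 2/3] . pi = 0
  [1/3, -2/3, 1/9] . pi = 0
  [1, 1, 1] . pi = 1

Solving yields:
  pi_P = 13/30
  pi_Q = 4/15
  pi_R = 3/10

Verification (pi * P):
  13/30*1/3 + 4/15*1/3 + 3/10*2/3 = 13/30 = pi_P  (ok)
  13/30*1/3 + 4/15*1/3 + 3/10*1/9 = 4/15 = pi_Q  (ok)
  13/30*1/3 + 4/15*1/3 + 3/10*2/9 = 3/10 = pi_R  (ok)

Answer: 13/30 4/15 3/10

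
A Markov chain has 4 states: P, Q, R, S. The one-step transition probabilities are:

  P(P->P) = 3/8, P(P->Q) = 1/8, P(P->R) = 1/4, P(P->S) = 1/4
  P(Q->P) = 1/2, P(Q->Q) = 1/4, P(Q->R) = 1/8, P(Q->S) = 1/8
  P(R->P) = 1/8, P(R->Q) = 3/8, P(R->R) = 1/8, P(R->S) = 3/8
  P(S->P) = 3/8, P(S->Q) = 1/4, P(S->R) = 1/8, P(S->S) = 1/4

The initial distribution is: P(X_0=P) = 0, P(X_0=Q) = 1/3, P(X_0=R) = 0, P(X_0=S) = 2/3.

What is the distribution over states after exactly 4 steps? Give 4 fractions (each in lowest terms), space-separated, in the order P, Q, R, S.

Propagating the distribution step by step (d_{t+1} = d_t * P):
d_0 = (P=0, Q=1/3, R=0, S=2/3)
  d_1[P] = 0*3/8 + 1/3*1/2 + 0*1/8 + 2/3*3/8 = 5/12
  d_1[Q] = 0*1/8 + 1/3*1/4 + 0*3/8 + 2/3*1/4 = 1/4
  d_1[R] = 0*1/4 + 1/3*1/8 + 0*1/8 + 2/3*1/8 = 1/8
  d_1[S] = 0*1/4 + 1/3*1/8 + 0*3/8 + 2/3*1/4 = 5/24
d_1 = (P=5/12, Q=1/4, R=1/8, S=5/24)
  d_2[P] = 5/12*3/8 + 1/4*1/2 + 1/8*1/8 + 5/24*3/8 = 3/8
  d_2[Q] = 5/12*1/8 + 1/4*1/4 + 1/8*3/8 + 5/24*1/4 = 41/192
  d_2[R] = 5/12*1/4 + 1/4*1/8 + 1/8*1/8 + 5/24*1/8 = 17/96
  d_2[S] = 5/12*1/4 + 1/4*1/8 + 1/8*3/8 + 5/24*1/4 = 15/64
d_2 = (P=3/8, Q=41/192, R=17/96, S=15/64)
  d_3[P] = 3/8*3/8 + 41/192*1/2 + 17/96*1/8 + 15/64*3/8 = 183/512
  d_3[Q] = 3/8*1/8 + 41/192*1/4 + 17/96*3/8 + 15/64*1/4 = 173/768
  d_3[R] = 3/8*1/4 + 41/192*1/8 + 17/96*1/8 + 15/64*1/8 = 11/64
  d_3[S] = 3/8*1/4 + 41/192*1/8 + 17/96*3/8 + 15/64*1/4 = 377/1536
d_3 = (P=183/512, Q=173/768, R=11/64, S=377/1536)
  d_4[P] = 183/512*3/8 + 173/768*1/2 + 11/64*1/8 + 377/1536*3/8 = 2213/6144
  d_4[Q] = 183/512*1/8 + 173/768*1/4 + 11/64*3/8 + 377/1536*1/4 = 929/4096
  d_4[R] = 183/512*1/4 + 173/768*1/8 + 11/64*1/8 + 377/1536*1/8 = 695/4096
  d_4[S] = 183/512*1/4 + 173/768*1/8 + 11/64*3/8 + 377/1536*1/4 = 1495/6144
d_4 = (P=2213/6144, Q=929/4096, R=695/4096, S=1495/6144)

Answer: 2213/6144 929/4096 695/4096 1495/6144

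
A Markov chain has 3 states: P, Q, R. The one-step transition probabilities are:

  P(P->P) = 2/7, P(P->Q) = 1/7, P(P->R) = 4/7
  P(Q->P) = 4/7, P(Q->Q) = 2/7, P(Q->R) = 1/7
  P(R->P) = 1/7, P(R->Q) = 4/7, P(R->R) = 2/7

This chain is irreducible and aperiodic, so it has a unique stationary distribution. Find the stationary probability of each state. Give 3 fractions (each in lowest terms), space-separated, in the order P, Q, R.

Answer: 1/3 1/3 1/3

Derivation:
The stationary distribution satisfies pi = pi * P, i.e.:
  pi_P = 2/7*pi_P + 4/7*pi_Q + 1/7*pi_R
  pi_Q = 1/7*pi_P + 2/7*pi_Q + 4/7*pi_R
  pi_R = 4/7*pi_P + 1/7*pi_Q + 2/7*pi_R
with normalization: pi_P + pi_Q + pi_R = 1.

Using the first 2 balance equations plus normalization, the linear system A*pi = b is:
  [-5/7, 4/7, 1/7] . pi = 0
  [1/7, -5/7, 4/7] . pi = 0
  [1, 1, 1] . pi = 1

Solving yields:
  pi_P = 1/3
  pi_Q = 1/3
  pi_R = 1/3

Verification (pi * P):
  1/3*2/7 + 1/3*4/7 + 1/3*1/7 = 1/3 = pi_P  (ok)
  1/3*1/7 + 1/3*2/7 + 1/3*4/7 = 1/3 = pi_Q  (ok)
  1/3*4/7 + 1/3*1/7 + 1/3*2/7 = 1/3 = pi_R  (ok)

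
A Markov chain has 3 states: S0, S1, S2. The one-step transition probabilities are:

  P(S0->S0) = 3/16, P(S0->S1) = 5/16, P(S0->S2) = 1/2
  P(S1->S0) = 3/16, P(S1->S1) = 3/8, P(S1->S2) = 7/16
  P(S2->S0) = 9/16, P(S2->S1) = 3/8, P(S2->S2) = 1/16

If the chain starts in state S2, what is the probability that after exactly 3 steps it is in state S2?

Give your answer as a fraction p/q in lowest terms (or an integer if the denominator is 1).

Answer: 289/1024

Derivation:
Computing P^3 by repeated multiplication:
P^1 =
  S0: [3/16, 5/16, 1/2]
  S1: [3/16, 3/8, 7/16]
  S2: [9/16, 3/8, 1/16]
P^2 =
  S0: [3/8, 93/256, 67/256]
  S1: [45/128, 93/256, 73/256]
  S2: [27/128, 87/256, 115/256]
P^3 =
  S0: [585/2048, 45/128, 743/2048]
  S1: [603/2048, 723/2048, 361/1024]
  S2: [729/2048, 741/2048, 289/1024]

(P^3)[S2 -> S2] = 289/1024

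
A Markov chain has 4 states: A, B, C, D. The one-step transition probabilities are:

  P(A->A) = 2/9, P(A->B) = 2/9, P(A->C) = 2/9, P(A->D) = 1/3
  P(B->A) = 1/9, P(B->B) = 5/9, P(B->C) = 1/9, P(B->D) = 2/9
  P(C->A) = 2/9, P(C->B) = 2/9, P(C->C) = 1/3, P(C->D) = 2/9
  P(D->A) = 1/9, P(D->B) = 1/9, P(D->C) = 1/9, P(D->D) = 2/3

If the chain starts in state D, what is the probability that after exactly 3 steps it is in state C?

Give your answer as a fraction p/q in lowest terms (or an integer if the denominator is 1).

Answer: 116/729

Derivation:
Computing P^3 by repeated multiplication:
P^1 =
  A: [2/9, 2/9, 2/9, 1/3]
  B: [1/9, 5/9, 1/9, 2/9]
  C: [2/9, 2/9, 1/3, 2/9]
  D: [1/9, 1/9, 1/9, 2/3]
P^2 =
  A: [13/81, 7/27, 5/27, 32/81]
  B: [11/81, 31/81, 4/27, 1/3]
  C: [14/81, 22/81, 17/81, 28/81]
  D: [11/81, 5/27, 4/27, 43/81]
P^3 =
  A: [109/729, 193/729, 124/729, 101/243]
  B: [104/729, 76/243, 116/729, 281/729]
  C: [112/729, 200/729, 43/243, 32/81]
  D: [104/729, 164/729, 116/729, 115/243]

(P^3)[D -> C] = 116/729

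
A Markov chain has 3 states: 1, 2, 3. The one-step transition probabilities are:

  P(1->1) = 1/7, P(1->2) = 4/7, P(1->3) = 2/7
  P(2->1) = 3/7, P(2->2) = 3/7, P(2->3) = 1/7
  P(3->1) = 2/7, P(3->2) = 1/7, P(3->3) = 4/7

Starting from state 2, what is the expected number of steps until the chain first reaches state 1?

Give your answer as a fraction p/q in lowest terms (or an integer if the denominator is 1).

Let h_i = expected steps to first reach 1 from state i.
Boundary: h_1 = 0.
First-step equations for the other states:
  h_2 = 1 + 3/7*h_1 + 3/7*h_2 + 1/7*h_3
  h_3 = 1 + 2/7*h_1 + 1/7*h_2 + 4/7*h_3

Substituting h_1 = 0 and rearranging gives the linear system (I - Q) h = 1:
  [4/7, -1/7] . (h_2, h_3) = 1
  [-1/7, 3/7] . (h_2, h_3) = 1

Solving yields:
  h_2 = 28/11
  h_3 = 35/11

Starting state is 2, so the expected hitting time is h_2 = 28/11.

Answer: 28/11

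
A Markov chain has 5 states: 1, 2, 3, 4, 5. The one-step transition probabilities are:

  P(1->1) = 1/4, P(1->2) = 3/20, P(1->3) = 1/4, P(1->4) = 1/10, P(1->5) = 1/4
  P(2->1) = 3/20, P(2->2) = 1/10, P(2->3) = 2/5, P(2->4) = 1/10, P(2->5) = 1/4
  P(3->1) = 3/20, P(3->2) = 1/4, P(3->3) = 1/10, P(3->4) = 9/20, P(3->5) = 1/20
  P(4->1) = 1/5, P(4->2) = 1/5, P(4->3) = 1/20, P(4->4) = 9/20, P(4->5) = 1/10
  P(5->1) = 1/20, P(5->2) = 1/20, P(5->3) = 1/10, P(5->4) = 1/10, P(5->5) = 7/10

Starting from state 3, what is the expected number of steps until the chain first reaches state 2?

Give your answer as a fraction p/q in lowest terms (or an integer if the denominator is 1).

Let h_i = expected steps to first reach 2 from state i.
Boundary: h_2 = 0.
First-step equations for the other states:
  h_1 = 1 + 1/4*h_1 + 3/20*h_2 + 1/4*h_3 + 1/10*h_4 + 1/4*h_5
  h_3 = 1 + 3/20*h_1 + 1/4*h_2 + 1/10*h_3 + 9/20*h_4 + 1/20*h_5
  h_4 = 1 + 1/5*h_1 + 1/5*h_2 + 1/20*h_3 + 9/20*h_4 + 1/10*h_5
  h_5 = 1 + 1/20*h_1 + 1/20*h_2 + 1/10*h_3 + 1/10*h_4 + 7/10*h_5

Substituting h_2 = 0 and rearranging gives the linear system (I - Q) h = 1:
  [3/4, -1/4, -1/10, -1/4] . (h_1, h_3, h_4, h_5) = 1
  [-3/20, 9/10, -9/20, -1/20] . (h_1, h_3, h_4, h_5) = 1
  [-1/5, -1/20, 11/20, -1/10] . (h_1, h_3, h_4, h_5) = 1
  [-1/20, -1/10, -1/10, 3/10] . (h_1, h_3, h_4, h_5) = 1

Solving yields:
  h_1 = 5630/789
  h_3 = 14345/2367
  h_4 = 15505/2367
  h_5 = 2295/263

Starting state is 3, so the expected hitting time is h_3 = 14345/2367.

Answer: 14345/2367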